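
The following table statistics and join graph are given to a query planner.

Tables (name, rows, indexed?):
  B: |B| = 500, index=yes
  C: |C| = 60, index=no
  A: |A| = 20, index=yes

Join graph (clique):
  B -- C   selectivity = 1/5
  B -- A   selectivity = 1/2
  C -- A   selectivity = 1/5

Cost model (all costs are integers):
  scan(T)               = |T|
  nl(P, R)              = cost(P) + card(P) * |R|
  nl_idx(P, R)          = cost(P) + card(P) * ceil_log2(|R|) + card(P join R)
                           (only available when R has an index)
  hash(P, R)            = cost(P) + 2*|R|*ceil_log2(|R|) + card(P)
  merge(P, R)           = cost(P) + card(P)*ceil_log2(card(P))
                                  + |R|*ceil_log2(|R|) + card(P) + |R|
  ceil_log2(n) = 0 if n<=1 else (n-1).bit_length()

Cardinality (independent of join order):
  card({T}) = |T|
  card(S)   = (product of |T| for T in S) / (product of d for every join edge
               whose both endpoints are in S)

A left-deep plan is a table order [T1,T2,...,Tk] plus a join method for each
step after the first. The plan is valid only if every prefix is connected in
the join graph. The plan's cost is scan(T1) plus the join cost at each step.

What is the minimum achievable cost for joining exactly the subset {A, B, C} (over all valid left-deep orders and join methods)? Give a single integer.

Selinger DP over subsets of {A,B,C}:
  {B}: scan cost=500, card=500
  {C}: scan cost=60, card=60
  {A}: scan cost=20, card=20
  {BC}: card=6000; try (C,hash)→1720, (B,merge)→5480, (C,merge)→5920, (B,nl_idx)→6600, (B,hash)→9120, (B,nl)→30060 …(+1); best=1720 via (C,hash)
  {AB}: card=5000; try (A,hash)→1200, (B,merge)→5140, (B,nl_idx)→5200, (A,merge)→5620, (A,nl_idx)→8000, (B,hash)→9040 …(+2); best=1200 via (A,hash)
  {AC}: card=240; try (A,hash)→320, (C,merge)→560, (A,merge)→600, (A,nl_idx)→600, (C,hash)→760, (C,nl)→1220 …(+1); best=320 via (A,hash)
  {ABC}: card=12000; try (C,hash)→6920, (B,merge)→7480, (A,hash)→7920, (B,hash)→9560, (B,nl_idx)→14480, (A,nl_idx)→43720 …(+5); best=6920 via (C,hash)

6920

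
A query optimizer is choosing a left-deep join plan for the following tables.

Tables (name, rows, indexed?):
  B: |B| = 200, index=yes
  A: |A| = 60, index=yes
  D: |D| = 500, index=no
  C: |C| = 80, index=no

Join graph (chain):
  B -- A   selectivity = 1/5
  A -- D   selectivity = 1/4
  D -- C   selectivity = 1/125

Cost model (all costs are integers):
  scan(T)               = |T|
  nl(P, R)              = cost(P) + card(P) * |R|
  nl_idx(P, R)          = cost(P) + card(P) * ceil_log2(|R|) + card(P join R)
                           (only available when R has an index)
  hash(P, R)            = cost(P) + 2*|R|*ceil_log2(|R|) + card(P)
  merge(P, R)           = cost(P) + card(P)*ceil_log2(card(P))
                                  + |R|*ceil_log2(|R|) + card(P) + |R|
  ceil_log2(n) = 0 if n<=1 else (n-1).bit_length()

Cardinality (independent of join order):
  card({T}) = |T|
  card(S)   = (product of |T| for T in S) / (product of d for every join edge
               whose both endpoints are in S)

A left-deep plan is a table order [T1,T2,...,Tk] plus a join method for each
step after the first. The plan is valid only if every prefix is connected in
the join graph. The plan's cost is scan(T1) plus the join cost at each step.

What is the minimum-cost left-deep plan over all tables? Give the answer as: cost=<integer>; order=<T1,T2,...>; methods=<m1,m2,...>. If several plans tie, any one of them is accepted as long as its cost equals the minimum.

Selinger DP (subsets sized 1..n):
  {B}: scan cost=200, card=200
  {A}: scan cost=60, card=60
  {D}: scan cost=500, card=500
  {C}: scan cost=80, card=80
  {AB}: card=2400; try (A,hash)→1120, (B,merge)→2280, (A,merge)→2420, (B,nl_idx)→2940, (B,hash)→3320, (A,nl_idx)→3800 …(+2); best=1120 via (A,hash)
  {AD}: card=7500; try (A,hash)→1720, (D,merge)→5480, (A,merge)→5920, (D,hash)→9120, (A,nl_idx)→11000, (D,nl)→30060 …(+1); best=1720 via (A,hash)
  {CD}: card=320; try (C,hash)→2120, (D,merge)→5720, (C,merge)→6140, (D,hash)→9160, (D,nl)→40080, (C,nl)→40500; best=2120 via (C,hash)
  {ABD}: card=300000; try (B,hash)→12420, (D,hash)→12520, (D,merge)→37320, (B,merge)→108520, (B,nl_idx)→361720, (D,nl)→1201120 …(+1); best=12420 via (B,hash)
  {ACD}: card=4800; try (A,hash)→3160, (A,merge)→5740, (A,nl_idx)→8840, (C,hash)→10340, (A,nl)→21320, (C,merge)→107360 …(+1); best=3160 via (A,hash)
  {ABCD}: card=192000; try (B,hash)→11160, (B,merge)→72160, (B,nl_idx)→233560, (C,hash)→313540, (B,nl)→963160, (C,merge)→6013060 …(+1); best=11160 via (B,hash)

cost=11160; order=D,C,A,B; methods=hash,hash,hash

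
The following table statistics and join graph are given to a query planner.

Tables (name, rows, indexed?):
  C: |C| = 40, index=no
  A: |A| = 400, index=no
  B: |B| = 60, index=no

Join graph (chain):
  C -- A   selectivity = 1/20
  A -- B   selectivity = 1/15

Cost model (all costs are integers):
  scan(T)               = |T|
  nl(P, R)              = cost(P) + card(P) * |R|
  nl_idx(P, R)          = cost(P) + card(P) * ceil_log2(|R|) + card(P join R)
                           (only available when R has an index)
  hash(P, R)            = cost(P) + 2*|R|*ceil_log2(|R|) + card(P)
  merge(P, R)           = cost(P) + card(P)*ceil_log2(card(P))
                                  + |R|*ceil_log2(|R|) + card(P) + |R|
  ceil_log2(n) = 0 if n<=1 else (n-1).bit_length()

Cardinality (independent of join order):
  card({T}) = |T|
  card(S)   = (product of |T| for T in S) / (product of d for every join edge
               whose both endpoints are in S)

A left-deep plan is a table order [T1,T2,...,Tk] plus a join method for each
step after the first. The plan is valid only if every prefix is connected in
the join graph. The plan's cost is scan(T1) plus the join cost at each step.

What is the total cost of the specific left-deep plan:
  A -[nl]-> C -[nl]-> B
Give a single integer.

step 1: scan A: cost=400, card=400
step 2: join C via nl
    card(P join C) = 400*40/(20) = 800
    cost = 400 + 400*40 = 16400
step 3: join B via nl
    card(P join B) = 800*60/(15) = 3200
    cost = 16400 + 800*60 = 64400

64400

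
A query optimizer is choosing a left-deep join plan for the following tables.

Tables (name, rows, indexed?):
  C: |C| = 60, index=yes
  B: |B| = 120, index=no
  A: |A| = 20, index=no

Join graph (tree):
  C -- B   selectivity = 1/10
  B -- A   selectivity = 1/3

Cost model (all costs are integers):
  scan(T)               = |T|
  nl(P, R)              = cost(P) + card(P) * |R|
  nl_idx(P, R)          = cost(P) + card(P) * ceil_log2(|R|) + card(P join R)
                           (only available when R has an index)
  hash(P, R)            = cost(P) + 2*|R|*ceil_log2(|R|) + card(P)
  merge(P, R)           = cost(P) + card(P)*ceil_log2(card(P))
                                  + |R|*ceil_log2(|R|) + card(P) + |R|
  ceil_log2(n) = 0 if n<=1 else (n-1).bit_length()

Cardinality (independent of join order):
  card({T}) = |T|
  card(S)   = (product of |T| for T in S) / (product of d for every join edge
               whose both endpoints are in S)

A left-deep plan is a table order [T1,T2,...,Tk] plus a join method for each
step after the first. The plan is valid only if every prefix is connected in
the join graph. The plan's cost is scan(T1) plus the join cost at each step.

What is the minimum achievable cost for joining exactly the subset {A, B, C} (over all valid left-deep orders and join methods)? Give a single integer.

Selinger DP over subsets of {A,B,C}:
  {C}: scan cost=60, card=60
  {B}: scan cost=120, card=120
  {A}: scan cost=20, card=20
  {BC}: card=720; try (C,hash)→960, (B,merge)→1440, (C,merge)→1500, (C,nl_idx)→1560, (B,hash)→1800, (B,nl)→7260 …(+1); best=960 via (C,hash)
  {AB}: card=800; try (A,hash)→440, (B,merge)→1100, (A,merge)→1200, (B,hash)→1720, (B,nl)→2420, (A,nl)→2520; best=440 via (A,hash)
  {ABC}: card=4800; try (A,hash)→1880, (C,hash)→1960, (A,merge)→9000, (C,merge)→9660, (C,nl_idx)→10040, (A,nl)→15360 …(+1); best=1880 via (A,hash)

1880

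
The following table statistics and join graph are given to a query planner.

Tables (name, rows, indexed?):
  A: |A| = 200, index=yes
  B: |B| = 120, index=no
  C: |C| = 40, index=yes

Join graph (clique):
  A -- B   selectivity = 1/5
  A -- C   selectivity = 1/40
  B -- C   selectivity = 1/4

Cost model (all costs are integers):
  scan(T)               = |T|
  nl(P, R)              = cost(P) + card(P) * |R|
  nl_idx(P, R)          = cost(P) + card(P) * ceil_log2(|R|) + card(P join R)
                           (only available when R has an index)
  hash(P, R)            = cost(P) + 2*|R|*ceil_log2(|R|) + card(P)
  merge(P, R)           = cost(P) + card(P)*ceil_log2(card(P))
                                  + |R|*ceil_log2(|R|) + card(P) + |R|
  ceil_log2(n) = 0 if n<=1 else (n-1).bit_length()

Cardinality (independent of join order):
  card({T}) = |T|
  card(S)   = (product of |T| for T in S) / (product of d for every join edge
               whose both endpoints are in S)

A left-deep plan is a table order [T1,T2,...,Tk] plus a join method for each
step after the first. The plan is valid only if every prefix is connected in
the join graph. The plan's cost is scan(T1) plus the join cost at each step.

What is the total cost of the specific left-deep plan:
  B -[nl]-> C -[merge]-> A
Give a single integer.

step 1: scan B: cost=120, card=120
step 2: join C via nl
    card(P join C) = 120*40/(4) = 1200
    cost = 120 + 120*40 = 4920
step 3: join A via merge
    card(P join A) = 1200*200/(5*40) = 1200
    cost = 4920 + 1200*11 + 200*8 + 1200 + 200 = 21120

21120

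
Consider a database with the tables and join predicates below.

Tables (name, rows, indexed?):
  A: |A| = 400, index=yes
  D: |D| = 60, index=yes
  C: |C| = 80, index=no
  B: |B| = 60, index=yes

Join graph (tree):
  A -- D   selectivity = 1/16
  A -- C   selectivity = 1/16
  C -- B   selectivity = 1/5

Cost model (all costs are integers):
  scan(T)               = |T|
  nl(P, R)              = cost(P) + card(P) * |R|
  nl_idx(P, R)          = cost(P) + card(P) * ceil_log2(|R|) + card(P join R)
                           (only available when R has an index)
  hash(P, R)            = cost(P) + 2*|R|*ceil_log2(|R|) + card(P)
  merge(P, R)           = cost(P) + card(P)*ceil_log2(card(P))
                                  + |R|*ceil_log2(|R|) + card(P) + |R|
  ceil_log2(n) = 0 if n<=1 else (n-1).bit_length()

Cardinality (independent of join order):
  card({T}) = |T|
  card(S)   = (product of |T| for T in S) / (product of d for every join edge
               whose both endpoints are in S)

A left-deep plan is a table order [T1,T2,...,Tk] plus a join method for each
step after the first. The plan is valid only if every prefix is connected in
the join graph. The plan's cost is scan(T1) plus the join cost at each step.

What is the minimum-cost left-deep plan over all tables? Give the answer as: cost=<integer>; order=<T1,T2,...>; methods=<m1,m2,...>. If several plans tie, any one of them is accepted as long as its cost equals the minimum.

cost=12360; order=A,D,C,B; methods=hash,hash,hash

Selinger DP (subsets sized 1..n):
  {A}: scan cost=400, card=400
  {D}: scan cost=60, card=60
  {C}: scan cost=80, card=80
  {B}: scan cost=60, card=60
  {AD}: card=1500; try (D,hash)→1520, (A,nl_idx)→2100, (D,nl_idx)→4300, (A,merge)→4480, (D,merge)→4820, (A,hash)→7320 …(+2); best=1520 via (D,hash)
  {AC}: card=2000; try (C,hash)→1920, (A,nl_idx)→2800, (A,merge)→4720, (C,merge)→5040, (A,hash)→7360, (A,nl)→32080 …(+1); best=1920 via (C,hash)
  {BC}: card=960; try (B,hash)→880, (C,merge)→1120, (B,merge)→1140, (C,hash)→1240, (B,nl_idx)→1520, (C,nl)→4860 …(+1); best=880 via (B,hash)
  {ACD}: card=7500; try (C,hash)→4140, (D,hash)→4640, (C,merge)→20160, (D,nl_idx)→21420, (D,merge)→26340, (C,nl)→121520 …(+1); best=4140 via (C,hash)
  {ABC}: card=24000; try (B,hash)→4640, (A,hash)→9040, (A,merge)→15440, (B,merge)→26340, (A,nl_idx)→33520, (B,nl_idx)→37920 …(+2); best=4640 via (B,hash)
  {ABCD}: card=90000; try (B,hash)→12360, (D,hash)→29360, (B,merge)→109560, (B,nl_idx)→139140, (D,nl_idx)→238640, (D,merge)→389060 …(+2); best=12360 via (B,hash)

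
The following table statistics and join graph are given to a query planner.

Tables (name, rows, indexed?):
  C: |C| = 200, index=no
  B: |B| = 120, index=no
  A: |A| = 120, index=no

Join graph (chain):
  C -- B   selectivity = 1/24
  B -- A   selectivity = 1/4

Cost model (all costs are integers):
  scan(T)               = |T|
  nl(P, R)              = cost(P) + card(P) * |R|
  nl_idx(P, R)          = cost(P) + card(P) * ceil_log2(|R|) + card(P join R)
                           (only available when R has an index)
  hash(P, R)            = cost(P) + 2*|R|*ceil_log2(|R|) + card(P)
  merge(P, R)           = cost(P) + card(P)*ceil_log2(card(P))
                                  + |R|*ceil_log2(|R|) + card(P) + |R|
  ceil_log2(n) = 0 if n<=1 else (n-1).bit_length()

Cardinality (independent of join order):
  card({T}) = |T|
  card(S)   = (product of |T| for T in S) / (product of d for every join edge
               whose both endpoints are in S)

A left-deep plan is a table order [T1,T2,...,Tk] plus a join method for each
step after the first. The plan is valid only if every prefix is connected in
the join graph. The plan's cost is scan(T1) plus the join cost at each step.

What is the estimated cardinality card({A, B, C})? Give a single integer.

Tables in S: A(120), B(120), C(200)
Edges inside S: C-B(d=24), B-A(d=4)
numerator = 120 * 120 * 200 = 2880000
denominator = 24 * 4 = 96
card(S) = 2880000 / 96 = 30000

30000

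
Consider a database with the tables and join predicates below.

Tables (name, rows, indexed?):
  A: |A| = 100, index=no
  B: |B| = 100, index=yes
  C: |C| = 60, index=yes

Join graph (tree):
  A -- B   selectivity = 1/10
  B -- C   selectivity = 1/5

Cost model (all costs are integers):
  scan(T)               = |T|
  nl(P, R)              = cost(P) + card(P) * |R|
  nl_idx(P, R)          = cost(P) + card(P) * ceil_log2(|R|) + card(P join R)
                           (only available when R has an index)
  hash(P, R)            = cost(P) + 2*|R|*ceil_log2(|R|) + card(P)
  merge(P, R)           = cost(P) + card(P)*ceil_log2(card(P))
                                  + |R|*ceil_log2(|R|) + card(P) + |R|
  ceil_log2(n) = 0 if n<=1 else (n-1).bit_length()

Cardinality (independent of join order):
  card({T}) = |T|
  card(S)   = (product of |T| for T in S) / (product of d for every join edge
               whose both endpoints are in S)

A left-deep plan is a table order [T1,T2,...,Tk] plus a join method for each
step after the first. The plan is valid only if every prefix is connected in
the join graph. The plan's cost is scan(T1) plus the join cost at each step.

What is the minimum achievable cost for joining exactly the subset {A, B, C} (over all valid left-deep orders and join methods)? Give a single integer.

Selinger DP over subsets of {A,B,C}:
  {A}: scan cost=100, card=100
  {B}: scan cost=100, card=100
  {C}: scan cost=60, card=60
  {AB}: card=1000; try (B,hash)→1600, (A,hash)→1600, (B,merge)→1700, (A,merge)→1700, (B,nl_idx)→1800, (B,nl)→10100 …(+1); best=1600 via (B,hash)
  {BC}: card=1200; try (C,hash)→920, (B,merge)→1280, (C,merge)→1320, (B,hash)→1520, (B,nl_idx)→1680, (C,nl_idx)→1900 …(+2); best=920 via (C,hash)
  {ABC}: card=12000; try (C,hash)→3320, (A,hash)→3520, (C,merge)→13020, (A,merge)→16120, (C,nl_idx)→19600, (C,nl)→61600 …(+1); best=3320 via (C,hash)

3320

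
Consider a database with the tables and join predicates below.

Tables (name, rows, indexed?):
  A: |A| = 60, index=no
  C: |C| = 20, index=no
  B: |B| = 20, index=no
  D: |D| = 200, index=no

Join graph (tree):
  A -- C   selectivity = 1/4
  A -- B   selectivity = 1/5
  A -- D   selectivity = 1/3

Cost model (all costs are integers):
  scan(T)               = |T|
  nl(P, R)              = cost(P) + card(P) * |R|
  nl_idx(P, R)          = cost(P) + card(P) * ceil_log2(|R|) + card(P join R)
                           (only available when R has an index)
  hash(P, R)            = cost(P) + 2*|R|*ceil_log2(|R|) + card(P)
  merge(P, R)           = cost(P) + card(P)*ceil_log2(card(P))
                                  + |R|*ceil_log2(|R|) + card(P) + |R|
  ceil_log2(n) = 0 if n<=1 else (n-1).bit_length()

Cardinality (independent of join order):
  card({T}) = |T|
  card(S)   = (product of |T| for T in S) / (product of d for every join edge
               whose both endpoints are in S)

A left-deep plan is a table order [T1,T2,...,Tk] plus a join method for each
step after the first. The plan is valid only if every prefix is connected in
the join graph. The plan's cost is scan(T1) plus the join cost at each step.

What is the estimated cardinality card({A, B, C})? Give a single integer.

1200

Tables in S: A(60), B(20), C(20)
Edges inside S: A-C(d=4), A-B(d=5)
numerator = 60 * 20 * 20 = 24000
denominator = 4 * 5 = 20
card(S) = 24000 / 20 = 1200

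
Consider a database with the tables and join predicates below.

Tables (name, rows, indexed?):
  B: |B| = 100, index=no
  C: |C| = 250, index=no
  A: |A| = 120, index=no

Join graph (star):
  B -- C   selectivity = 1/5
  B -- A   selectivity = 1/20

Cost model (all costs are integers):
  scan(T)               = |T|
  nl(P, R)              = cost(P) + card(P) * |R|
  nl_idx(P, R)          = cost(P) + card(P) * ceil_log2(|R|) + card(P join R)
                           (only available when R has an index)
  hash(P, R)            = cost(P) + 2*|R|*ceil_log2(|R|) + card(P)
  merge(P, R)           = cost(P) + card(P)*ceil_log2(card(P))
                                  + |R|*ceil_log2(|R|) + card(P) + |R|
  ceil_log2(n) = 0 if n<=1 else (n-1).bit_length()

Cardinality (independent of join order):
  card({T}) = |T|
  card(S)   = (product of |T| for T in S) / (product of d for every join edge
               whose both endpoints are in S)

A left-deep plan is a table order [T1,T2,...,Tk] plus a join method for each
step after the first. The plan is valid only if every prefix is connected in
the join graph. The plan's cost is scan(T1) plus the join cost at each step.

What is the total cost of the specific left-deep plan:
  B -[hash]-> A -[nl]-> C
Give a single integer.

151880

step 1: scan B: cost=100, card=100
step 2: join A via hash
    card(P join A) = 100*120/(20) = 600
    cost = 100 + 2*120*7 + 100 = 1880
step 3: join C via nl
    card(P join C) = 600*250/(5) = 30000
    cost = 1880 + 600*250 = 151880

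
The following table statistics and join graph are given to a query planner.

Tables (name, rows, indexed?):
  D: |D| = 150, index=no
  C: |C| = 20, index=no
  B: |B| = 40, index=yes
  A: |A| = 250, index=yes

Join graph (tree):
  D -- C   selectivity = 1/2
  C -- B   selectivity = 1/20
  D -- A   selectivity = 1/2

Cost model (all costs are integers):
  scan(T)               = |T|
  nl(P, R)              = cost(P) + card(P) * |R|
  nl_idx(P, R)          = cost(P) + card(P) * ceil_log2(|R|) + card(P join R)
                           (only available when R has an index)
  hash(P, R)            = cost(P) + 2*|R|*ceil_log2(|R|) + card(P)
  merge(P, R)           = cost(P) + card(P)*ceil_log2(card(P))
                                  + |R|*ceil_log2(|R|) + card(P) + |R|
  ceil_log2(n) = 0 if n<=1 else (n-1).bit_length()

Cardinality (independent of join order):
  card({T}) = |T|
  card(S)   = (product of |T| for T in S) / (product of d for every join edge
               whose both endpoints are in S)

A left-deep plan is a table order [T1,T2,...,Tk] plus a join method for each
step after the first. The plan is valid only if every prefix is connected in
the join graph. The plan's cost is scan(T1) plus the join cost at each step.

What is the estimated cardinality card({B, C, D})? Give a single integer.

Tables in S: B(40), C(20), D(150)
Edges inside S: D-C(d=2), C-B(d=20)
numerator = 40 * 20 * 150 = 120000
denominator = 2 * 20 = 40
card(S) = 120000 / 40 = 3000

3000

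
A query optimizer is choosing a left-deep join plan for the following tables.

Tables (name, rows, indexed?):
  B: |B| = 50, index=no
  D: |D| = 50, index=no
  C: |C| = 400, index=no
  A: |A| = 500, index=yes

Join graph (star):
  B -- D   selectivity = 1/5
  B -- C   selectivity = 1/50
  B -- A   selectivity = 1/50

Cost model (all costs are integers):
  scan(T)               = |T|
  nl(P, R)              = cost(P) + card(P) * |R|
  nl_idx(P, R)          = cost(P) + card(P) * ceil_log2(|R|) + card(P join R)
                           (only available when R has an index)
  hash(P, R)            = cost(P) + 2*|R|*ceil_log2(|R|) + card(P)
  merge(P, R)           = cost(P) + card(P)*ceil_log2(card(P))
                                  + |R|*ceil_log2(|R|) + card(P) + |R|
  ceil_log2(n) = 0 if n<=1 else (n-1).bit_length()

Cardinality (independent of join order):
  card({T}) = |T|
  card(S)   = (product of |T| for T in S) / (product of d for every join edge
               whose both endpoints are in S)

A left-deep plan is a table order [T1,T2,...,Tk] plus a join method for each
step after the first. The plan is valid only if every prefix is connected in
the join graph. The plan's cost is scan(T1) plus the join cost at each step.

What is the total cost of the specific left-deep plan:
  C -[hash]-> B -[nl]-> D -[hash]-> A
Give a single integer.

34400

step 1: scan C: cost=400, card=400
step 2: join B via hash
    card(P join B) = 400*50/(50) = 400
    cost = 400 + 2*50*6 + 400 = 1400
step 3: join D via nl
    card(P join D) = 400*50/(5) = 4000
    cost = 1400 + 400*50 = 21400
step 4: join A via hash
    card(P join A) = 4000*500/(50) = 40000
    cost = 21400 + 2*500*9 + 4000 = 34400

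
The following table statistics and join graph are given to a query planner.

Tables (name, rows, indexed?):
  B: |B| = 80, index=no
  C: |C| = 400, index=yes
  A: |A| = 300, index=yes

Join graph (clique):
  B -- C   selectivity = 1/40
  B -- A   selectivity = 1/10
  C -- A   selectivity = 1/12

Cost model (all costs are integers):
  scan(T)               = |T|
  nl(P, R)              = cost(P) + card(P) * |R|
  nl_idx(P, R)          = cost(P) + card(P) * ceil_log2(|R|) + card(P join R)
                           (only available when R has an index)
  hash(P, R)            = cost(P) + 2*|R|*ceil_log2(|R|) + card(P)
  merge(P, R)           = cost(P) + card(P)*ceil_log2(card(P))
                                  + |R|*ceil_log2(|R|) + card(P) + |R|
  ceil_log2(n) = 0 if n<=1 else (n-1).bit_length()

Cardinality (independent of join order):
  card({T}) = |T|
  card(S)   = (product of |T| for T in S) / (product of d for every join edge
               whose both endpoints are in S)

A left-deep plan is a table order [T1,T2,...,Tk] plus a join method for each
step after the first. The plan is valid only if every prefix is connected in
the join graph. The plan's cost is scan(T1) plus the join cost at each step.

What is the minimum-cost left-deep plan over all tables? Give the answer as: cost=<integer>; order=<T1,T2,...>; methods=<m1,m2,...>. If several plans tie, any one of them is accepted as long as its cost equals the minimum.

cost=7800; order=B,C,A; methods=nl_idx,hash

Selinger DP (subsets sized 1..n):
  {B}: scan cost=80, card=80
  {C}: scan cost=400, card=400
  {A}: scan cost=300, card=300
  {BC}: card=800; try (C,nl_idx)→1600, (B,hash)→1920, (C,merge)→4720, (B,merge)→5040, (C,hash)→7360, (C,nl)→32080 …(+1); best=1600 via (C,nl_idx)
  {AB}: card=2400; try (B,hash)→1720, (A,nl_idx)→3200, (A,merge)→3720, (B,merge)→3940, (A,hash)→5560, (A,nl)→24080 …(+1); best=1720 via (B,hash)
  {AC}: card=10000; try (A,hash)→6200, (C,merge)→7300, (A,merge)→7400, (C,hash)→7800, (C,nl_idx)→13000, (A,nl_idx)→14000 …(+2); best=6200 via (A,hash)
  {ABC}: card=2000; try (A,hash)→7800, (A,nl_idx)→10800, (C,hash)→11320, (A,merge)→13400, (B,hash)→17320, (C,nl_idx)→25320 …(+5); best=7800 via (A,hash)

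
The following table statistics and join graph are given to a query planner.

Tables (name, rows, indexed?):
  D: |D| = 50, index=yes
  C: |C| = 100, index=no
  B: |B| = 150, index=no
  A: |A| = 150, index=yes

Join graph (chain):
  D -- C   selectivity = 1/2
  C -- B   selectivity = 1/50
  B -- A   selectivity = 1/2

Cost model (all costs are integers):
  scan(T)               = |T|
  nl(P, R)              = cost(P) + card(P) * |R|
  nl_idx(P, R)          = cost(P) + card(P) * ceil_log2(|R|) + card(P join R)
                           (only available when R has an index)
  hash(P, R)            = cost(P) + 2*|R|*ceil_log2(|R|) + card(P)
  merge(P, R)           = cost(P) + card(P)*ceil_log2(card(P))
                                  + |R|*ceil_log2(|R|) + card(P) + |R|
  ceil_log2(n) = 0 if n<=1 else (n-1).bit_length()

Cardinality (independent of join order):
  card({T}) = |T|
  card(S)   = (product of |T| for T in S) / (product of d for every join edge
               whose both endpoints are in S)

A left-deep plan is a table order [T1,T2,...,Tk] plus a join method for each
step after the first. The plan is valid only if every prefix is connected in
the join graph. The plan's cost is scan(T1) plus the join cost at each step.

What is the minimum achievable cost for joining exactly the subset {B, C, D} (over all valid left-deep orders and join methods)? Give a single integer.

2600

Selinger DP over subsets of {B,C,D}:
  {D}: scan cost=50, card=50
  {C}: scan cost=100, card=100
  {B}: scan cost=150, card=150
  {CD}: card=2500; try (D,hash)→800, (C,merge)→1200, (D,merge)→1250, (C,hash)→1500, (D,nl_idx)→3200, (C,nl)→5050 …(+1); best=800 via (D,hash)
  {BC}: card=300; try (C,hash)→1700, (B,merge)→2250, (C,merge)→2300, (B,hash)→2600, (B,nl)→15100, (C,nl)→15150; best=1700 via (C,hash)
  {BCD}: card=7500; try (D,hash)→2600, (D,merge)→5050, (B,hash)→5700, (D,nl_idx)→11000, (D,nl)→16700, (B,merge)→34650 …(+1); best=2600 via (D,hash)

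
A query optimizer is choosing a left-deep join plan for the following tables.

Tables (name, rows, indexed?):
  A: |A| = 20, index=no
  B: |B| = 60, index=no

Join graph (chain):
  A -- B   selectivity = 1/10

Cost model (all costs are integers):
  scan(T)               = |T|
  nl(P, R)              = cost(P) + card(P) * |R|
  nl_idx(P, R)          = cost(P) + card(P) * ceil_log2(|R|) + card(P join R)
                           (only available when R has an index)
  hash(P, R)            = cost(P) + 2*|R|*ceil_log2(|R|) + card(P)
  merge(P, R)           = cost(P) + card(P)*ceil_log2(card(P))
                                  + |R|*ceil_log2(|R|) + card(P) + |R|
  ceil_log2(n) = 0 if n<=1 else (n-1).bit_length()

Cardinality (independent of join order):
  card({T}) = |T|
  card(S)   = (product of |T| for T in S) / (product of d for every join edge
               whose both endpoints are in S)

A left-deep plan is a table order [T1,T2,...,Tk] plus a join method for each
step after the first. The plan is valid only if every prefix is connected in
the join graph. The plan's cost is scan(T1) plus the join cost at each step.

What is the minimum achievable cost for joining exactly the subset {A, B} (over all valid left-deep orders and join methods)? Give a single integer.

320

Selinger DP over subsets of {A,B}:
  {A}: scan cost=20, card=20
  {B}: scan cost=60, card=60
  {AB}: card=120; try (A,hash)→320, (B,merge)→560, (A,merge)→600, (B,hash)→760, (B,nl)→1220, (A,nl)→1260; best=320 via (A,hash)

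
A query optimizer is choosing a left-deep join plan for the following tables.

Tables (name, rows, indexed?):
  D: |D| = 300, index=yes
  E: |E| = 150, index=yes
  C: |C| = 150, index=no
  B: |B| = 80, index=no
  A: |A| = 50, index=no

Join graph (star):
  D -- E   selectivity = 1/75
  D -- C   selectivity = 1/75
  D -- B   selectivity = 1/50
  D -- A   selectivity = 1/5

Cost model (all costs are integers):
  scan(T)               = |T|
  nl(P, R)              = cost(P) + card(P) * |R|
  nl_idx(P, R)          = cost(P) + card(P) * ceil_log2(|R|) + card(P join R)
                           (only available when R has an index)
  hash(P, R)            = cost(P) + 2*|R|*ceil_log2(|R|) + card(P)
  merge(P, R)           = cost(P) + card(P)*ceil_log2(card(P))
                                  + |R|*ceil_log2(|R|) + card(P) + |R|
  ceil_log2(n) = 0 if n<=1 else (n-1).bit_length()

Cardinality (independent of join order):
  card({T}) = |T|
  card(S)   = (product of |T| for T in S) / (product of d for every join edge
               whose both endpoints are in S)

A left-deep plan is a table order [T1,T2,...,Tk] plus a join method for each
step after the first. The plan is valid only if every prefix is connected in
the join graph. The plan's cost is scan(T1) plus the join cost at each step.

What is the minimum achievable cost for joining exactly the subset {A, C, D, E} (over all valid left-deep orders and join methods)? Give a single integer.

6900

Selinger DP over subsets of {A,C,D,E}:
  {D}: scan cost=300, card=300
  {E}: scan cost=150, card=150
  {C}: scan cost=150, card=150
  {A}: scan cost=50, card=50
  {DE}: card=600; try (D,nl_idx)→2100, (E,hash)→3000, (E,nl_idx)→3300, (D,merge)→4500, (E,merge)→4650, (D,hash)→5700 …(+2); best=2100 via (D,nl_idx)
  {CD}: card=600; try (D,nl_idx)→2100, (C,hash)→3000, (D,merge)→4500, (C,merge)→4650, (D,hash)→5700, (D,nl)→45150 …(+1); best=2100 via (D,nl_idx)
  {AD}: card=3000; try (A,hash)→1200, (D,merge)→3400, (D,nl_idx)→3500, (A,merge)→3650, (D,hash)→5500, (D,nl)→15050 …(+1); best=1200 via (A,hash)
  {CDE}: card=1200; try (E,hash)→5100, (C,hash)→5100, (E,nl_idx)→8100, (E,merge)→10050, (C,merge)→10050, (E,nl)→92100 …(+1); best=5100 via (E,hash)
  {ADE}: card=6000; try (A,hash)→3300, (E,hash)→6600, (A,merge)→9050, (E,nl_idx)→31200, (A,nl)→32100, (E,merge)→41550 …(+1); best=3300 via (A,hash)
  {ACD}: card=6000; try (A,hash)→3300, (C,hash)→6600, (A,merge)→9050, (A,nl)→32100, (C,merge)→41550, (C,nl)→451200; best=3300 via (A,hash)
  {ACDE}: card=12000; try (A,hash)→6900, (E,hash)→11700, (C,hash)→11700, (A,merge)→19850, (E,nl_idx)→63300, (A,nl)→65100 …(+4); best=6900 via (A,hash)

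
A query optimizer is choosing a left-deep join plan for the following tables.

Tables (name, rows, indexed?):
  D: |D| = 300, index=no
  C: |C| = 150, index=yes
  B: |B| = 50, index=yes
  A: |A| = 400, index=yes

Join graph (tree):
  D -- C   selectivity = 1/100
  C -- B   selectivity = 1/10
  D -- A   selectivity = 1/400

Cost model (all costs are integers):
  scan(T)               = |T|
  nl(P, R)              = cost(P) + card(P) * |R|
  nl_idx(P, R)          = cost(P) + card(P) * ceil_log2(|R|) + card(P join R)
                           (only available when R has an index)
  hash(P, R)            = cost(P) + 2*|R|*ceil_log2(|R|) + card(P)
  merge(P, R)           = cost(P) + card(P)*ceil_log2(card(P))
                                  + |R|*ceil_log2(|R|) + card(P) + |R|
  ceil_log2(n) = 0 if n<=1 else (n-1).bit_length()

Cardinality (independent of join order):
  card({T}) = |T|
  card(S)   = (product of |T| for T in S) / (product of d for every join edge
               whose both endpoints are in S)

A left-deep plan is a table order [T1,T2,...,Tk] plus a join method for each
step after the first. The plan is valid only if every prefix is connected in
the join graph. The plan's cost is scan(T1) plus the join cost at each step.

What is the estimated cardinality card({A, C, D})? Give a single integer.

Tables in S: A(400), C(150), D(300)
Edges inside S: D-C(d=100), D-A(d=400)
numerator = 400 * 150 * 300 = 18000000
denominator = 100 * 400 = 40000
card(S) = 18000000 / 40000 = 450

450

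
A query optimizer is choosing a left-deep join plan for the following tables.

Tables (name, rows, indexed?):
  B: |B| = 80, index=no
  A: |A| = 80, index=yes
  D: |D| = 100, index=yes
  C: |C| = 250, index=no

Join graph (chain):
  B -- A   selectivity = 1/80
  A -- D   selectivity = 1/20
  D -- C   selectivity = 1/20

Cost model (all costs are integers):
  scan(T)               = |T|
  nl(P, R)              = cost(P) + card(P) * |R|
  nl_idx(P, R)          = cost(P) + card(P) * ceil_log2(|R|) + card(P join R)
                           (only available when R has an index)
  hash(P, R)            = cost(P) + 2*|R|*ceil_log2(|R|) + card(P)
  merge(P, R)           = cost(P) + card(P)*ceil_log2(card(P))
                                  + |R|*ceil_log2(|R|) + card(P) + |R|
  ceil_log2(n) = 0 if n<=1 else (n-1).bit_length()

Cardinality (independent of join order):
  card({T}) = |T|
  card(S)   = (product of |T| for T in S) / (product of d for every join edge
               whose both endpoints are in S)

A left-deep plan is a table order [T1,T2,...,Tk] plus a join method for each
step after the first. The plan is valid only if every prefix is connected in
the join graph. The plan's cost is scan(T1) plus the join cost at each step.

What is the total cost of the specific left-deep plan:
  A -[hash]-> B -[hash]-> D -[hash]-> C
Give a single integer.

step 1: scan A: cost=80, card=80
step 2: join B via hash
    card(P join B) = 80*80/(80) = 80
    cost = 80 + 2*80*7 + 80 = 1280
step 3: join D via hash
    card(P join D) = 80*100/(20) = 400
    cost = 1280 + 2*100*7 + 80 = 2760
step 4: join C via hash
    card(P join C) = 400*250/(20) = 5000
    cost = 2760 + 2*250*8 + 400 = 7160

7160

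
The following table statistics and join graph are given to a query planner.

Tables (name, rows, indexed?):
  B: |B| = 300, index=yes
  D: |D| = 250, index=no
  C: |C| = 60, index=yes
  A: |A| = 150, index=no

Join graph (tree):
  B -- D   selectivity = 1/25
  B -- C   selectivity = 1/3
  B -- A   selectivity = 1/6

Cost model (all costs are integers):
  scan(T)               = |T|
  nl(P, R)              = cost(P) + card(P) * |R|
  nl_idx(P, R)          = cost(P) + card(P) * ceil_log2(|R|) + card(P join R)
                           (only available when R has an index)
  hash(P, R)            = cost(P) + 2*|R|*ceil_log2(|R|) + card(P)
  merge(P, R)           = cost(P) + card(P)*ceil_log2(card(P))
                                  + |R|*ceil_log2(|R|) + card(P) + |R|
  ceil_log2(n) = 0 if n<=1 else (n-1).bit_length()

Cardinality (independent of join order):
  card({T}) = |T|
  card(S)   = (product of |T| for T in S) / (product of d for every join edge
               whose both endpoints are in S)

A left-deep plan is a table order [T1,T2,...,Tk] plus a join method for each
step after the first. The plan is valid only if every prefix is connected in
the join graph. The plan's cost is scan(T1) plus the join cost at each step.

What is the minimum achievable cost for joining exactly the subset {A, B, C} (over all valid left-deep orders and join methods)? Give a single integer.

Selinger DP over subsets of {A,B,C}:
  {B}: scan cost=300, card=300
  {C}: scan cost=60, card=60
  {A}: scan cost=150, card=150
  {BC}: card=6000; try (C,hash)→1320, (B,merge)→3480, (C,merge)→3720, (B,hash)→5520, (B,nl_idx)→6600, (C,nl_idx)→8100 …(+2); best=1320 via (C,hash)
  {AB}: card=7500; try (A,hash)→3000, (B,merge)→4500, (A,merge)→4650, (B,hash)→5700, (B,nl_idx)→9000, (B,nl)→45150 …(+1); best=3000 via (A,hash)
  {ABC}: card=150000; try (A,hash)→9720, (C,hash)→11220, (A,merge)→86670, (C,merge)→108420, (C,nl_idx)→198000, (C,nl)→453000 …(+1); best=9720 via (A,hash)

9720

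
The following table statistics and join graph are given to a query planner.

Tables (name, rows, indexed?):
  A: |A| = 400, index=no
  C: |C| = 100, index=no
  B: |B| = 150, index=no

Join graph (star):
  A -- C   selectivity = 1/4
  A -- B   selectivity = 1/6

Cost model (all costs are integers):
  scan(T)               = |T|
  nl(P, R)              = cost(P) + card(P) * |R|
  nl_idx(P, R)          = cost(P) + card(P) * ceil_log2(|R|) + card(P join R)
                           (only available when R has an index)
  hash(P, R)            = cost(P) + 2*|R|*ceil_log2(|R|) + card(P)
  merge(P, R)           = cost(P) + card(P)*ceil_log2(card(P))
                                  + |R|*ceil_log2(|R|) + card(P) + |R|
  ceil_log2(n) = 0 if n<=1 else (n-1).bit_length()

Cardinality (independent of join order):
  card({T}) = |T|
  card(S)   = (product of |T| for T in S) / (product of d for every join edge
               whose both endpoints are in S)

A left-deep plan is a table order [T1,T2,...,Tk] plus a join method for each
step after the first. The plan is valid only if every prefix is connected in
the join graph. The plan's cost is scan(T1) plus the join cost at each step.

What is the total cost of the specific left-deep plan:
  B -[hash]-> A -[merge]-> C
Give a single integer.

step 1: scan B: cost=150, card=150
step 2: join A via hash
    card(P join A) = 150*400/(6) = 10000
    cost = 150 + 2*400*9 + 150 = 7500
step 3: join C via merge
    card(P join C) = 10000*100/(4) = 250000
    cost = 7500 + 10000*14 + 100*7 + 10000 + 100 = 158300

158300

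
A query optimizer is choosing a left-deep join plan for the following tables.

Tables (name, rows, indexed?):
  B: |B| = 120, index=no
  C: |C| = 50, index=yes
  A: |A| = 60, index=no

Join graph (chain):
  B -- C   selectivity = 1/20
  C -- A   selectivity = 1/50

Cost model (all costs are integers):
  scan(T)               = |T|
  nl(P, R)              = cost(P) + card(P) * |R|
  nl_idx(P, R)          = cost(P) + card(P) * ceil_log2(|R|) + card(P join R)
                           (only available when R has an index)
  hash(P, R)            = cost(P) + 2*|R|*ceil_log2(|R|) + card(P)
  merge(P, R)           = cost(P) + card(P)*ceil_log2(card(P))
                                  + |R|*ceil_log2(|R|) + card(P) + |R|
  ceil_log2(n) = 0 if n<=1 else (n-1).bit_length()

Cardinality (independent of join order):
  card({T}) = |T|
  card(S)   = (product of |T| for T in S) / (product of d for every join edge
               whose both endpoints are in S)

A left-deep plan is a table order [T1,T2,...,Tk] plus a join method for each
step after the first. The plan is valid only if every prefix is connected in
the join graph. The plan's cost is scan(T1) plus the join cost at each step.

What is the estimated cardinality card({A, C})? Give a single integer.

Tables in S: A(60), C(50)
Edges inside S: C-A(d=50)
numerator = 60 * 50 = 3000
denominator = 50 = 50
card(S) = 3000 / 50 = 60

60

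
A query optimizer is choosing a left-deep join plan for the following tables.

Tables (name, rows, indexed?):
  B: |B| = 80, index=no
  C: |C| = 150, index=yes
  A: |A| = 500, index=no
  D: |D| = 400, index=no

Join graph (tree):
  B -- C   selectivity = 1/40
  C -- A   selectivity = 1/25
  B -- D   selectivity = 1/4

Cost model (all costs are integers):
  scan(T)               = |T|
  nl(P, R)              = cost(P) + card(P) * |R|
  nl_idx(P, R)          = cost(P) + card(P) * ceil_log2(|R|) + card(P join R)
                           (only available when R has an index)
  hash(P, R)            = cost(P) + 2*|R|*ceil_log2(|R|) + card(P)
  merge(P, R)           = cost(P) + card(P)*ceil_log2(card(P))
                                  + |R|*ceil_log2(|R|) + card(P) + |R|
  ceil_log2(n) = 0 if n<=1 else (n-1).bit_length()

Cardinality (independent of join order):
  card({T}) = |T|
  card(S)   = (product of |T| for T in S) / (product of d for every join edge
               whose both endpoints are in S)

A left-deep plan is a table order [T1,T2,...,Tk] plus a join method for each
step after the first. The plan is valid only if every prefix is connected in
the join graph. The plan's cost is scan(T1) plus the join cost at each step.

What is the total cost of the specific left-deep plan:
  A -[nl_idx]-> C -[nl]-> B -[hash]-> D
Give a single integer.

260700

step 1: scan A: cost=500, card=500
step 2: join C via nl_idx
    card(P join C) = 500*150/(25) = 3000
    cost = 500 + 500*8 + 3000 = 7500
step 3: join B via nl
    card(P join B) = 3000*80/(40) = 6000
    cost = 7500 + 3000*80 = 247500
step 4: join D via hash
    card(P join D) = 6000*400/(4) = 600000
    cost = 247500 + 2*400*9 + 6000 = 260700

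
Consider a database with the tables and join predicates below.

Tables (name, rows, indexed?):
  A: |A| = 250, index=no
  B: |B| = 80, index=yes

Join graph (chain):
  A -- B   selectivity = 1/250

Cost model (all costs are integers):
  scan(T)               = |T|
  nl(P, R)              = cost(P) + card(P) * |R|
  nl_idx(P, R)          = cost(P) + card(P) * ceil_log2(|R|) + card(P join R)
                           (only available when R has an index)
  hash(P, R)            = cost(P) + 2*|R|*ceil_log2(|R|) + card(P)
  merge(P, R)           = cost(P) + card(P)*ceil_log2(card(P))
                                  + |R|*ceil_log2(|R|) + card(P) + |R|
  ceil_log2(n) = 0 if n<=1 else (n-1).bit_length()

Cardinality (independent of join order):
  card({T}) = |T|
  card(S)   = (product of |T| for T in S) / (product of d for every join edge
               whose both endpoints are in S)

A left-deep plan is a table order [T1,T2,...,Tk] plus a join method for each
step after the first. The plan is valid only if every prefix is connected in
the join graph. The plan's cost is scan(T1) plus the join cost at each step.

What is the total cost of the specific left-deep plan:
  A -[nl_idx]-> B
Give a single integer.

2080

step 1: scan A: cost=250, card=250
step 2: join B via nl_idx
    card(P join B) = 250*80/(250) = 80
    cost = 250 + 250*7 + 80 = 2080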